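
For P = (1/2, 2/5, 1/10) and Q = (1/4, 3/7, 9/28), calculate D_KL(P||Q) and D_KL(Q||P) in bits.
D_KL(P||Q) = 0.2917, D_KL(Q||P) = 0.3341

KL divergence is not symmetric: D_KL(P||Q) ≠ D_KL(Q||P) in general.

D_KL(P||Q) = 0.2917 bits
D_KL(Q||P) = 0.3341 bits

No, they are not equal!

This asymmetry is why KL divergence is not a true distance metric.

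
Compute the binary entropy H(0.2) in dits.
0.2173 dits

The binary entropy function is:
H(p) = -p log(p) - (1-p) log(1-p)

H(0.2) = -0.2 × log_10(0.2) - 0.8 × log_10(0.8)
H(0.2) = 0.2173 dits

Note: Binary entropy is maximized at p=0.5 (H=1 bit) and minimized at p=0 or p=1 (H=0).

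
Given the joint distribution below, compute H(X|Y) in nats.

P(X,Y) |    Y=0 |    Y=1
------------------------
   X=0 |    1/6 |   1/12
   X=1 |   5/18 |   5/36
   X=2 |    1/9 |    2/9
1.0271 nats

Using the chain rule: H(X|Y) = H(X,Y) - H(Y)

First, compute H(X,Y) = 1.7141 nats

Marginal P(Y) = (5/9, 4/9)
H(Y) = 0.6870 nats

H(X|Y) = H(X,Y) - H(Y) = 1.7141 - 0.6870 = 1.0271 nats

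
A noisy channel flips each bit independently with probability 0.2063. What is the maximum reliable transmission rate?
0.2656 bits

For a binary symmetric channel (BSC) with error probability p:
Capacity C = 1 - H(p) bits per symbol

where H(p) = -p log₂(p) - (1-p) log₂(1-p) is the binary entropy function.

H(0.2063) = 0.7344 bits
C = 1 - 0.7344 = 0.2656 bits per symbol

This means we can reliably transmit up to 0.2656 bits of information per channel use.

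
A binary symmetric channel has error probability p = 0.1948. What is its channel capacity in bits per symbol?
0.2886 bits

For a binary symmetric channel (BSC) with error probability p:
Capacity C = 1 - H(p) bits per symbol

where H(p) = -p log₂(p) - (1-p) log₂(1-p) is the binary entropy function.

H(0.1948) = 0.7114 bits
C = 1 - 0.7114 = 0.2886 bits per symbol

This means we can reliably transmit up to 0.2886 bits of information per channel use.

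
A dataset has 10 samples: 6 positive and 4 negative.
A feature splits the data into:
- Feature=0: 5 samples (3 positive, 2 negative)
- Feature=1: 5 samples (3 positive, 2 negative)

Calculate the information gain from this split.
0.0000 bits

Information Gain = H(Y) - H(Y|Feature)

Before split:
P(positive) = 6/10 = 0.6000
H(Y) = 0.9710 bits

After split:
Feature=0: H = 0.9710 bits (weight = 5/10)
Feature=1: H = 0.9710 bits (weight = 5/10)
H(Y|Feature) = (5/10)×0.9710 + (5/10)×0.9710 = 0.9710 bits

Information Gain = 0.9710 - 0.9710 = 0.0000 bits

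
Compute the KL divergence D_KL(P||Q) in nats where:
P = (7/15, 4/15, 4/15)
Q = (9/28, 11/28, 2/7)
0.0523 nats

KL divergence: D_KL(P||Q) = Σ p(x) log(p(x)/q(x))

Computing term by term:
  x=0: 7/15 × log_e[(7/15)/(9/28)] = 7/15 × 0.3728 = 0.1740
  x=1: 4/15 × log_e[(4/15)/(11/28)] = 4/15 × -0.3874 = -0.1033
  x=2: 4/15 × log_e[(4/15)/(2/7)] = 4/15 × -0.0690 = -0.0184

D_KL(P||Q) = 0.0523 nats

Note: KL divergence is always non-negative and equals 0 iff P = Q.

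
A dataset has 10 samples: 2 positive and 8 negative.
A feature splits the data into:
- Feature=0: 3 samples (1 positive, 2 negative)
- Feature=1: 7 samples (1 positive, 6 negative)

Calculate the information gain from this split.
0.0323 bits

Information Gain = H(Y) - H(Y|Feature)

Before split:
P(positive) = 2/10 = 0.2000
H(Y) = 0.7219 bits

After split:
Feature=0: H = 0.9183 bits (weight = 3/10)
Feature=1: H = 0.5917 bits (weight = 7/10)
H(Y|Feature) = (3/10)×0.9183 + (7/10)×0.5917 = 0.6897 bits

Information Gain = 0.7219 - 0.6897 = 0.0323 bits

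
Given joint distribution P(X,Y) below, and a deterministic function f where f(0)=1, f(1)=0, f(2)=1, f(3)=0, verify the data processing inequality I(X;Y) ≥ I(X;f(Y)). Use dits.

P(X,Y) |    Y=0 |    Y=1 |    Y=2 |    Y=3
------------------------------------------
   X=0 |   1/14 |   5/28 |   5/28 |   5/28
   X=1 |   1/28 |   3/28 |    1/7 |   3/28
I(X;Y) = 0.0013, I(X;f(Y)) = 0.0004, inequality holds: 0.0013 ≥ 0.0004

Data Processing Inequality: For any Markov chain X → Y → Z, we have I(X;Y) ≥ I(X;Z).

Here Z = f(Y) is a deterministic function of Y, forming X → Y → Z.

Original I(X;Y) = 0.0013 dits

After applying f:
P(X,Z) where Z=f(Y):
- P(X,Z=0) = P(X,Y=1) + P(X,Y=3)
- P(X,Z=1) = P(X,Y=0) + P(X,Y=2)

I(X;Z) = I(X;f(Y)) = 0.0004 dits

Verification: 0.0013 ≥ 0.0004 ✓

Information cannot be created by processing; the function f can only lose information about X.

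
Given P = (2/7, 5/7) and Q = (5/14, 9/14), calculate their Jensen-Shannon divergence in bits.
0.0042 bits

Jensen-Shannon divergence is:
JSD(P||Q) = 0.5 × D_KL(P||M) + 0.5 × D_KL(Q||M)
where M = 0.5 × (P + Q) is the mixture distribution.

M = 0.5 × (2/7, 5/7) + 0.5 × (5/14, 9/14) = (9/28, 19/28)

D_KL(P||M) = 0.0043 bits
D_KL(Q||M) = 0.0041 bits

JSD(P||Q) = 0.5 × 0.0043 + 0.5 × 0.0041 = 0.0042 bits

Unlike KL divergence, JSD is symmetric and bounded: 0 ≤ JSD ≤ log(2).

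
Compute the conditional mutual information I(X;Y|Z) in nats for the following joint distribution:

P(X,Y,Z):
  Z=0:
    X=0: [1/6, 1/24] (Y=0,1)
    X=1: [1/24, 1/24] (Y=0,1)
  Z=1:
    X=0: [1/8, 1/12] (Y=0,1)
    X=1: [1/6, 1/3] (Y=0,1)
0.0339 nats

Conditional mutual information: I(X;Y|Z) = H(X|Z) + H(Y|Z) - H(X,Y|Z)

H(Z) = 0.6036
H(X,Z) = 1.2072 → H(X|Z) = 0.6036
H(Y,Z) = 1.2580 → H(Y|Z) = 0.6544
H(X,Y,Z) = 1.8277 → H(X,Y|Z) = 1.2241

I(X;Y|Z) = 0.6036 + 0.6544 - 1.2241 = 0.0339 nats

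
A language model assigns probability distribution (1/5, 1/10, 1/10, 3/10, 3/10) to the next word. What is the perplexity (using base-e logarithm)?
4.5032

Perplexity is e^H (or exp(H) for natural log).

First, H = -Σ p log p = 1.5048 nats
Perplexity = e^1.5048 = 4.5032

Interpretation: The model's uncertainty is equivalent to choosing uniformly among 4.5 options.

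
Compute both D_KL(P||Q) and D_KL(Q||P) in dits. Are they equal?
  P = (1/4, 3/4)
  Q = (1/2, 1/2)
D_KL(P||Q) = 0.0568, D_KL(Q||P) = 0.0625

KL divergence is not symmetric: D_KL(P||Q) ≠ D_KL(Q||P) in general.

D_KL(P||Q) = 0.0568 dits
D_KL(Q||P) = 0.0625 dits

No, they are not equal!

This asymmetry is why KL divergence is not a true distance metric.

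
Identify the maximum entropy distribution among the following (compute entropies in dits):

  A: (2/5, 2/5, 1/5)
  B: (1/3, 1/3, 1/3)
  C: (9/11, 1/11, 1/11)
B

For a discrete distribution over n outcomes, entropy is maximized by the uniform distribution.

Computing entropies:
H(A) = 0.4581 dits
H(B) = 0.4771 dits
H(C) = 0.2606 dits

The uniform distribution (where all probabilities equal 1/3) achieves the maximum entropy of log_10(3) = 0.4771 dits.

Distribution B has the highest entropy.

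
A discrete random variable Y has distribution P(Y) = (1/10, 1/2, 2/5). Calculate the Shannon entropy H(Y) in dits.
0.4097 dits

Shannon entropy is H(X) = -Σ p(x) log p(x).

For P = (1/10, 1/2, 2/5):
H = -1/10 × log_10(1/10) -1/2 × log_10(1/2) -2/5 × log_10(2/5)
H = 0.4097 dits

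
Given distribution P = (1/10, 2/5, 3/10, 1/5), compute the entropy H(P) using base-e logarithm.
1.2799 nats

Shannon entropy is H(X) = -Σ p(x) log p(x).

For P = (1/10, 2/5, 3/10, 1/5):
H = -1/10 × log_e(1/10) -2/5 × log_e(2/5) -3/10 × log_e(3/10) -1/5 × log_e(1/5)
H = 1.2799 nats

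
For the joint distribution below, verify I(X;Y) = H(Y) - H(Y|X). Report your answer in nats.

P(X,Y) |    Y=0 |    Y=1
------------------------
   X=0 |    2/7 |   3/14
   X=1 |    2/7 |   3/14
I(X;Y) = 0.0000 nats

Mutual information has multiple equivalent forms:
- I(X;Y) = H(X) - H(X|Y)
- I(X;Y) = H(Y) - H(Y|X)
- I(X;Y) = H(X) + H(Y) - H(X,Y)

Computing all quantities:
H(X) = 0.6931, H(Y) = 0.6829, H(X,Y) = 1.3761
H(X|Y) = 0.6931, H(Y|X) = 0.6829

Verification:
H(X) - H(X|Y) = 0.6931 - 0.6931 = 0.0000
H(Y) - H(Y|X) = 0.6829 - 0.6829 = 0.0000
H(X) + H(Y) - H(X,Y) = 0.6931 + 0.6829 - 1.3761 = 0.0000

All forms give I(X;Y) = 0.0000 nats. ✓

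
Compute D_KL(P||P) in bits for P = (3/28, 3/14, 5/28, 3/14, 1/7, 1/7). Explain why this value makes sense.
0.0000 bits

KL divergence satisfies the Gibbs inequality: D_KL(P||Q) ≥ 0 for all distributions P, Q.

D_KL(P||Q) = Σ p(x) log(p(x)/q(x))
Each term is p(x) × log_2(p(x)/p(x)) = p(x) × log_2(1) = 0, so the sum is 0.
D_KL(P||Q) = 0.0000 bits

When P = Q, the KL divergence is exactly 0, as there is no 'divergence' between identical distributions.

This non-negativity is a fundamental property: relative entropy cannot be negative because it measures how different Q is from P.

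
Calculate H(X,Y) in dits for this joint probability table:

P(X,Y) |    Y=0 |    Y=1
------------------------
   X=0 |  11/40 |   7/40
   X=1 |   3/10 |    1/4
0.5940 dits

Joint entropy is H(X,Y) = -Σ_{x,y} p(x,y) log p(x,y).

Summing over all non-zero entries:
H(X,Y) = -[11/40·log_10(11/40) + 7/40·log_10(7/40) + 3/10·log_10(3/10) + 1/4·log_10(1/4)]
H(X,Y) = 0.5940 dits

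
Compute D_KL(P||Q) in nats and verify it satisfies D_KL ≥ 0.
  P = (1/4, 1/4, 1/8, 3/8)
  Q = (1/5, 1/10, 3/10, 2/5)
0.1512 nats

KL divergence satisfies the Gibbs inequality: D_KL(P||Q) ≥ 0 for all distributions P, Q.

D_KL(P||Q) = Σ p(x) log(p(x)/q(x))
Term by term:
  x=0: 1/4 × log_e[(1/4)/(1/5)] = 0.0558
  x=1: 1/4 × log_e[(1/4)/(1/10)] = 0.2291
  x=2: 1/8 × log_e[(1/8)/(3/10)] = -0.1094
  x=3: 3/8 × log_e[(3/8)/(2/5)] = -0.0242
D_KL(P||Q) = 0.1512 nats

D_KL(P||Q) = 0.1512 ≥ 0 ✓

This non-negativity is a fundamental property: relative entropy cannot be negative because it measures how different Q is from P.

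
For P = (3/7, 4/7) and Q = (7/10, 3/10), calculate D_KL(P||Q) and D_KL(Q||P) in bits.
D_KL(P||Q) = 0.2279, D_KL(Q||P) = 0.2166

KL divergence is not symmetric: D_KL(P||Q) ≠ D_KL(Q||P) in general.

D_KL(P||Q) = 0.2279 bits
D_KL(Q||P) = 0.2166 bits

No, they are not equal!

This asymmetry is why KL divergence is not a true distance metric.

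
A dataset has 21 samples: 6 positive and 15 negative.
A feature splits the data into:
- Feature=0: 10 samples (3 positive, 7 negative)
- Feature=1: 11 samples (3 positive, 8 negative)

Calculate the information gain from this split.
0.0007 bits

Information Gain = H(Y) - H(Y|Feature)

Before split:
P(positive) = 6/21 = 0.2857
H(Y) = 0.8631 bits

After split:
Feature=0: H = 0.8813 bits (weight = 10/21)
Feature=1: H = 0.8454 bits (weight = 11/21)
H(Y|Feature) = (10/21)×0.8813 + (11/21)×0.8454 = 0.8625 bits

Information Gain = 0.8631 - 0.8625 = 0.0007 bits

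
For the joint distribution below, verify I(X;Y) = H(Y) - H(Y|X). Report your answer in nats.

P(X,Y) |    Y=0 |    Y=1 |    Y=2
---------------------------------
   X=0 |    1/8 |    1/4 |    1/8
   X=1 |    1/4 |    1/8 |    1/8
I(X;Y) = 0.0425 nats

Mutual information has multiple equivalent forms:
- I(X;Y) = H(X) - H(X|Y)
- I(X;Y) = H(Y) - H(Y|X)
- I(X;Y) = H(X) + H(Y) - H(X,Y)

Computing all quantities:
H(X) = 0.6931, H(Y) = 1.0822, H(X,Y) = 1.7329
H(X|Y) = 0.6507, H(Y|X) = 1.0397

Verification:
H(X) - H(X|Y) = 0.6931 - 0.6507 = 0.0425
H(Y) - H(Y|X) = 1.0822 - 1.0397 = 0.0425
H(X) + H(Y) - H(X,Y) = 0.6931 + 1.0822 - 1.7329 = 0.0425

All forms give I(X;Y) = 0.0425 nats. ✓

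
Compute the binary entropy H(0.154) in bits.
0.6198 bits

The binary entropy function is:
H(p) = -p log(p) - (1-p) log(1-p)

H(0.154) = -0.154 × log_2(0.154) - 0.846 × log_2(0.846)
H(0.154) = 0.6198 bits

Note: Binary entropy is maximized at p=0.5 (H=1 bit) and minimized at p=0 or p=1 (H=0).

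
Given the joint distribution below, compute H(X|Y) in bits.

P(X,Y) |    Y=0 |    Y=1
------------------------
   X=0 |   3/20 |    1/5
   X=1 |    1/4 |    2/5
0.9328 bits

Using the chain rule: H(X|Y) = H(X,Y) - H(Y)

First, compute H(X,Y) = 1.9037 bits

Marginal P(Y) = (2/5, 3/5)
H(Y) = 0.9710 bits

H(X|Y) = H(X,Y) - H(Y) = 1.9037 - 0.9710 = 0.9328 bits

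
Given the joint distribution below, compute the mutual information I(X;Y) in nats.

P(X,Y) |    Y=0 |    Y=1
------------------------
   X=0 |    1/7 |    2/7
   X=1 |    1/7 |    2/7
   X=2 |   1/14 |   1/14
0.0072 nats

Mutual information: I(X;Y) = H(X) + H(Y) - H(X,Y)

Marginals:
P(X) = (3/7, 3/7, 1/7), H(X) = 1.0042 nats
P(Y) = (5/14, 9/14), H(Y) = 0.6518 nats

Joint entropy: H(X,Y) = 1.6488 nats

I(X;Y) = 1.0042 + 0.6518 - 1.6488 = 0.0072 nats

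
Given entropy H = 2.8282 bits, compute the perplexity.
7.1019

Perplexity is 2^H (or exp(H) for natural log).

H = 2.8282 bits
Perplexity = 2^2.8282 = 7.1019

Interpretation: The model's uncertainty is equivalent to choosing uniformly among 7.1 options.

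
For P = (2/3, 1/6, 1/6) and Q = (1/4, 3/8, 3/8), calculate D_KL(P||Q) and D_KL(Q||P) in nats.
D_KL(P||Q) = 0.3836, D_KL(Q||P) = 0.3630

KL divergence is not symmetric: D_KL(P||Q) ≠ D_KL(Q||P) in general.

D_KL(P||Q) = 0.3836 nats
D_KL(Q||P) = 0.3630 nats

No, they are not equal!

This asymmetry is why KL divergence is not a true distance metric.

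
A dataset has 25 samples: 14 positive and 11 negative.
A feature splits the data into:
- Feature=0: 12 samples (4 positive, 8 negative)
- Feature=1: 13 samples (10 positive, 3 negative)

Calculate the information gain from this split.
0.1435 bits

Information Gain = H(Y) - H(Y|Feature)

Before split:
P(positive) = 14/25 = 0.5600
H(Y) = 0.9896 bits

After split:
Feature=0: H = 0.9183 bits (weight = 12/25)
Feature=1: H = 0.7793 bits (weight = 13/25)
H(Y|Feature) = (12/25)×0.9183 + (13/25)×0.7793 = 0.8460 bits

Information Gain = 0.9896 - 0.8460 = 0.1435 bits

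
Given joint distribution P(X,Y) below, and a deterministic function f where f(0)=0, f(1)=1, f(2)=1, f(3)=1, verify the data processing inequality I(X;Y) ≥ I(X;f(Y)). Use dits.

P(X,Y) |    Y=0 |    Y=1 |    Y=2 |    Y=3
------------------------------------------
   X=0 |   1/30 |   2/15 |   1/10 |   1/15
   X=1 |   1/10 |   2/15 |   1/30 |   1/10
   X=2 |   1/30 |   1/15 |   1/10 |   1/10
I(X;Y) = 0.0271, I(X;f(Y)) = 0.0099, inequality holds: 0.0271 ≥ 0.0099

Data Processing Inequality: For any Markov chain X → Y → Z, we have I(X;Y) ≥ I(X;Z).

Here Z = f(Y) is a deterministic function of Y, forming X → Y → Z.

Original I(X;Y) = 0.0271 dits

After applying f:
P(X,Z) where Z=f(Y):
- P(X,Z=0) = P(X,Y=0)
- P(X,Z=1) = P(X,Y=1) + P(X,Y=2) + P(X,Y=3)

I(X;Z) = I(X;f(Y)) = 0.0099 dits

Verification: 0.0271 ≥ 0.0099 ✓

Information cannot be created by processing; the function f can only lose information about X.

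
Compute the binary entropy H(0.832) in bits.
0.6531 bits

The binary entropy function is:
H(p) = -p log(p) - (1-p) log(1-p)

H(0.832) = -0.832 × log_2(0.832) - 0.168 × log_2(0.168)
H(0.832) = 0.6531 bits

Note: Binary entropy is maximized at p=0.5 (H=1 bit) and minimized at p=0 or p=1 (H=0).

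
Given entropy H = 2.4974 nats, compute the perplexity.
12.1509

Perplexity is e^H (or exp(H) for natural log).

H = 2.4974 nats
Perplexity = e^2.4974 = 12.1509

Interpretation: The model's uncertainty is equivalent to choosing uniformly among 12.2 options.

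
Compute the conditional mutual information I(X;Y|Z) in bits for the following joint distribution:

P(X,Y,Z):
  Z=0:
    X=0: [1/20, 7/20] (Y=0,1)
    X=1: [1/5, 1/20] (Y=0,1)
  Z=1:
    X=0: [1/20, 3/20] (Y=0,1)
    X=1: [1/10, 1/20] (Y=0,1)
0.2717 bits

Conditional mutual information: I(X;Y|Z) = H(X|Z) + H(Y|Z) - H(X,Y|Z)

H(Z) = 0.9341
H(X,Z) = 1.9037 → H(X|Z) = 0.9696
H(Y,Z) = 1.9037 → H(Y|Z) = 0.9696
H(X,Y,Z) = 2.6016 → H(X,Y|Z) = 1.6675

I(X;Y|Z) = 0.9696 + 0.9696 - 1.6675 = 0.2717 bits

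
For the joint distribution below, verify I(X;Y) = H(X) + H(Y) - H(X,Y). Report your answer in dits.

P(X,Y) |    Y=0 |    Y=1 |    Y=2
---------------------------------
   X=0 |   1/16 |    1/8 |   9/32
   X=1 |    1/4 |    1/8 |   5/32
I(X;Y) = 0.0332 dits

Mutual information has multiple equivalent forms:
- I(X;Y) = H(X) - H(X|Y)
- I(X;Y) = H(Y) - H(Y|X)
- I(X;Y) = H(X) + H(Y) - H(X,Y)

Computing all quantities:
H(X) = 0.3002, H(Y) = 0.4654, H(X,Y) = 0.7325
H(X|Y) = 0.2670, H(Y|X) = 0.4323

Verification:
H(X) - H(X|Y) = 0.3002 - 0.2670 = 0.0332
H(Y) - H(Y|X) = 0.4654 - 0.4323 = 0.0332
H(X) + H(Y) - H(X,Y) = 0.3002 + 0.4654 - 0.7325 = 0.0332

All forms give I(X;Y) = 0.0332 dits. ✓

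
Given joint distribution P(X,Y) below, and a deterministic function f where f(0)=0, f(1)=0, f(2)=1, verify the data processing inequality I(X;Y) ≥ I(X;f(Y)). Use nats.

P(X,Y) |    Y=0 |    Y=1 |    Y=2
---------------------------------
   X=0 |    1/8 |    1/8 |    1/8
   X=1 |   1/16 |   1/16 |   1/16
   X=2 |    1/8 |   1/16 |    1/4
I(X;Y) = 0.0356, I(X;f(Y)) = 0.0285, inequality holds: 0.0356 ≥ 0.0285

Data Processing Inequality: For any Markov chain X → Y → Z, we have I(X;Y) ≥ I(X;Z).

Here Z = f(Y) is a deterministic function of Y, forming X → Y → Z.

Original I(X;Y) = 0.0356 nats

After applying f:
P(X,Z) where Z=f(Y):
- P(X,Z=0) = P(X,Y=0) + P(X,Y=1)
- P(X,Z=1) = P(X,Y=2)

I(X;Z) = I(X;f(Y)) = 0.0285 nats

Verification: 0.0356 ≥ 0.0285 ✓

Information cannot be created by processing; the function f can only lose information about X.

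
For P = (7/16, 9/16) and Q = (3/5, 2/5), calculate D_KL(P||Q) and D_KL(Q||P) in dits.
D_KL(P||Q) = 0.0233, D_KL(Q||P) = 0.0231

KL divergence is not symmetric: D_KL(P||Q) ≠ D_KL(Q||P) in general.

D_KL(P||Q) = 0.0233 dits
D_KL(Q||P) = 0.0231 dits

No, they are not equal!

This asymmetry is why KL divergence is not a true distance metric.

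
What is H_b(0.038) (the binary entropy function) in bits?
0.2330 bits

The binary entropy function is:
H(p) = -p log(p) - (1-p) log(1-p)

H(0.038) = -0.038 × log_2(0.038) - 0.962 × log_2(0.962)
H(0.038) = 0.2330 bits

Note: Binary entropy is maximized at p=0.5 (H=1 bit) and minimized at p=0 or p=1 (H=0).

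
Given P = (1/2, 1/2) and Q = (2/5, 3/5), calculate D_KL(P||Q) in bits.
0.0294 bits

KL divergence: D_KL(P||Q) = Σ p(x) log(p(x)/q(x))

Computing term by term:
  x=0: 1/2 × log_2[(1/2)/(2/5)] = 1/2 × 0.3219 = 0.1610
  x=1: 1/2 × log_2[(1/2)/(3/5)] = 1/2 × -0.2630 = -0.1315

D_KL(P||Q) = 0.0294 bits

Note: KL divergence is always non-negative and equals 0 iff P = Q.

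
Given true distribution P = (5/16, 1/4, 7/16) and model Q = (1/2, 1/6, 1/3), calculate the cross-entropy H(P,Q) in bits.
1.6522 bits

Cross-entropy: H(P,Q) = -Σ p(x) log q(x)

Alternatively: H(P,Q) = H(P) + D_KL(P||Q)
H(P) = 1.5462 bits
D_KL(P||Q) = 0.1060 bits

H(P,Q) = 1.5462 + 0.1060 = 1.6522 bits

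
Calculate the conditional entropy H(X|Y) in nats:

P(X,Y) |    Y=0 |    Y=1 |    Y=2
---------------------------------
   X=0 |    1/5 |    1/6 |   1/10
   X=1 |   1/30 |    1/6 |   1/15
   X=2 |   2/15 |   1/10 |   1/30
1.0035 nats

Using the chain rule: H(X|Y) = H(X,Y) - H(Y)

First, compute H(X,Y) = 2.0556 nats

Marginal P(Y) = (11/30, 13/30, 1/5)
H(Y) = 1.0521 nats

H(X|Y) = H(X,Y) - H(Y) = 2.0556 - 1.0521 = 1.0035 nats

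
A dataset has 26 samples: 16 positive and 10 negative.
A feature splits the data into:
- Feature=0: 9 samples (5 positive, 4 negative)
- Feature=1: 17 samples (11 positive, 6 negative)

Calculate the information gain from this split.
0.0057 bits

Information Gain = H(Y) - H(Y|Feature)

Before split:
P(positive) = 16/26 = 0.6154
H(Y) = 0.9612 bits

After split:
Feature=0: H = 0.9911 bits (weight = 9/26)
Feature=1: H = 0.9367 bits (weight = 17/26)
H(Y|Feature) = (9/26)×0.9911 + (17/26)×0.9367 = 0.9555 bits

Information Gain = 0.9612 - 0.9555 = 0.0057 bits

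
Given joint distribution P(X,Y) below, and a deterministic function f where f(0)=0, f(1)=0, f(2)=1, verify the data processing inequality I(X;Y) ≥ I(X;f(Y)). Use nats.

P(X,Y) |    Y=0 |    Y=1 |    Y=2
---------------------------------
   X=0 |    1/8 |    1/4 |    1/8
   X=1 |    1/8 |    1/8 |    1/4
I(X;Y) = 0.0425, I(X;f(Y)) = 0.0338, inequality holds: 0.0425 ≥ 0.0338

Data Processing Inequality: For any Markov chain X → Y → Z, we have I(X;Y) ≥ I(X;Z).

Here Z = f(Y) is a deterministic function of Y, forming X → Y → Z.

Original I(X;Y) = 0.0425 nats

After applying f:
P(X,Z) where Z=f(Y):
- P(X,Z=0) = P(X,Y=0) + P(X,Y=1)
- P(X,Z=1) = P(X,Y=2)

I(X;Z) = I(X;f(Y)) = 0.0338 nats

Verification: 0.0425 ≥ 0.0338 ✓

Information cannot be created by processing; the function f can only lose information about X.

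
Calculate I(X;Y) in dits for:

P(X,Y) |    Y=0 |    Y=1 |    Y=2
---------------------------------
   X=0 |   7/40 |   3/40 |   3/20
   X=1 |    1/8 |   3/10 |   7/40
0.0249 dits

Mutual information: I(X;Y) = H(X) + H(Y) - H(X,Y)

Marginals:
P(X) = (2/5, 3/5), H(X) = 0.2923 dits
P(Y) = (3/10, 3/8, 13/40), H(Y) = 0.4752 dits

Joint entropy: H(X,Y) = 0.7426 dits

I(X;Y) = 0.2923 + 0.4752 - 0.7426 = 0.0249 dits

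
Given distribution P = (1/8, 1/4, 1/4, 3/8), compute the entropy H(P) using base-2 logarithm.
1.9056 bits

Shannon entropy is H(X) = -Σ p(x) log p(x).

For P = (1/8, 1/4, 1/4, 3/8):
H = -1/8 × log_2(1/8) -1/4 × log_2(1/4) -1/4 × log_2(1/4) -3/8 × log_2(3/8)
H = 1.9056 bits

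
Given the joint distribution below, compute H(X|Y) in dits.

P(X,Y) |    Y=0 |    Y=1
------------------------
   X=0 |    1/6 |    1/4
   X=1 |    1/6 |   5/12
0.2919 dits

Using the chain rule: H(X|Y) = H(X,Y) - H(Y)

First, compute H(X,Y) = 0.5683 dits

Marginal P(Y) = (1/3, 2/3)
H(Y) = 0.2764 dits

H(X|Y) = H(X,Y) - H(Y) = 0.5683 - 0.2764 = 0.2919 dits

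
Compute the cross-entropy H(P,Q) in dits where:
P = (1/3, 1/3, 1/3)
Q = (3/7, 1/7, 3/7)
0.5270 dits

Cross-entropy: H(P,Q) = -Σ p(x) log q(x)

Alternatively: H(P,Q) = H(P) + D_KL(P||Q)
H(P) = 0.4771 dits
D_KL(P||Q) = 0.0499 dits

H(P,Q) = 0.4771 + 0.0499 = 0.5270 dits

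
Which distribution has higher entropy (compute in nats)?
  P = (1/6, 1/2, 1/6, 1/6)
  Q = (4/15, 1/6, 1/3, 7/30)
Q

Computing entropies in nats:
H(P) = 1.2425
H(Q) = 1.3569

Distribution Q has higher entropy.

Intuition: The distribution closer to uniform (more spread out) has higher entropy.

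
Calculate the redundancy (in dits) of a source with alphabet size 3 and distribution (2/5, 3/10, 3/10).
0.0042 dits

Redundancy measures how far a source is from maximum entropy:
R = H_max - H(X)

Maximum entropy for 3 symbols: H_max = log_10(3) = 0.4771 dits
Actual entropy: H(X) = 0.4729 dits
Redundancy: R = 0.4771 - 0.4729 = 0.0042 dits

This redundancy represents potential for compression: the source could be compressed by 0.0042 dits per symbol.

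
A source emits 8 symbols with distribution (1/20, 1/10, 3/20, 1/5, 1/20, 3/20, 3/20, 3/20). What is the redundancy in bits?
0.1290 bits

Redundancy measures how far a source is from maximum entropy:
R = H_max - H(X)

Maximum entropy for 8 symbols: H_max = log_2(8) = 3.0000 bits
Actual entropy: H(X) = 2.8710 bits
Redundancy: R = 3.0000 - 2.8710 = 0.1290 bits

This redundancy represents potential for compression: the source could be compressed by 0.1290 bits per symbol.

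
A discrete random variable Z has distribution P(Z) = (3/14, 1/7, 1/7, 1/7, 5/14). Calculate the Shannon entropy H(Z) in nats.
1.5318 nats

Shannon entropy is H(X) = -Σ p(x) log p(x).

For P = (3/14, 1/7, 1/7, 1/7, 5/14):
H = -3/14 × log_e(3/14) -1/7 × log_e(1/7) -1/7 × log_e(1/7) -1/7 × log_e(1/7) -5/14 × log_e(5/14)
H = 1.5318 nats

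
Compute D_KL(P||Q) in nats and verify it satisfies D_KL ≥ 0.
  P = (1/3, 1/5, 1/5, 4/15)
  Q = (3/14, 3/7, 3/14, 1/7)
0.1475 nats

KL divergence satisfies the Gibbs inequality: D_KL(P||Q) ≥ 0 for all distributions P, Q.

D_KL(P||Q) = Σ p(x) log(p(x)/q(x))
Term by term:
  x=0: 1/3 × log_e[(1/3)/(3/14)] = 0.1473
  x=1: 1/5 × log_e[(1/5)/(3/7)] = -0.1524
  x=2: 1/5 × log_e[(1/5)/(3/14)] = -0.0138
  x=3: 4/15 × log_e[(4/15)/(1/7)] = 0.1664
D_KL(P||Q) = 0.1475 nats

D_KL(P||Q) = 0.1475 ≥ 0 ✓

This non-negativity is a fundamental property: relative entropy cannot be negative because it measures how different Q is from P.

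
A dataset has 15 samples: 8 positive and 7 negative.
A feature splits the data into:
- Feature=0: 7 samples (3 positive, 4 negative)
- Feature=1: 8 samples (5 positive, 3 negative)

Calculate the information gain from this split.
0.0280 bits

Information Gain = H(Y) - H(Y|Feature)

Before split:
P(positive) = 8/15 = 0.5333
H(Y) = 0.9968 bits

After split:
Feature=0: H = 0.9852 bits (weight = 7/15)
Feature=1: H = 0.9544 bits (weight = 8/15)
H(Y|Feature) = (7/15)×0.9852 + (8/15)×0.9544 = 0.9688 bits

Information Gain = 0.9968 - 0.9688 = 0.0280 bits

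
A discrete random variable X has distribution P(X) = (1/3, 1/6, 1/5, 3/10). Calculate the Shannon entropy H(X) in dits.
0.5854 dits

Shannon entropy is H(X) = -Σ p(x) log p(x).

For P = (1/3, 1/6, 1/5, 3/10):
H = -1/3 × log_10(1/3) -1/6 × log_10(1/6) -1/5 × log_10(1/5) -3/10 × log_10(3/10)
H = 0.5854 dits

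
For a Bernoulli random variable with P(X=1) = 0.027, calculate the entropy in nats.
0.1242 nats

The binary entropy function is:
H(p) = -p log(p) - (1-p) log(1-p)

H(0.027) = -0.027 × log_e(0.027) - 0.973 × log_e(0.973)
H(0.027) = 0.1242 nats

Note: Binary entropy is maximized at p=0.5 (H=1 bit) and minimized at p=0 or p=1 (H=0).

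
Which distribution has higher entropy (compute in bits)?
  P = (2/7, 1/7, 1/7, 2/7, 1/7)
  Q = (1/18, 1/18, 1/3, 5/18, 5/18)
P

Computing entropies in bits:
H(P) = 2.2359
H(Q) = 2.0183

Distribution P has higher entropy.

Intuition: The distribution closer to uniform (more spread out) has higher entropy.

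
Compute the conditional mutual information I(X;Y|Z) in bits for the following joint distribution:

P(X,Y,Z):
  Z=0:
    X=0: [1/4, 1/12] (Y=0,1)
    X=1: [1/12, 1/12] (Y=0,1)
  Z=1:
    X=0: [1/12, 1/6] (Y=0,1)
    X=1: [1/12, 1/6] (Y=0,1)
0.0221 bits

Conditional mutual information: I(X;Y|Z) = H(X|Z) + H(Y|Z) - H(X,Y|Z)

H(Z) = 1.0000
H(X,Z) = 1.9591 → H(X|Z) = 0.9591
H(Y,Z) = 1.9183 → H(Y|Z) = 0.9183
H(X,Y,Z) = 2.8554 → H(X,Y|Z) = 1.8554

I(X;Y|Z) = 0.9591 + 0.9183 - 1.8554 = 0.0221 bits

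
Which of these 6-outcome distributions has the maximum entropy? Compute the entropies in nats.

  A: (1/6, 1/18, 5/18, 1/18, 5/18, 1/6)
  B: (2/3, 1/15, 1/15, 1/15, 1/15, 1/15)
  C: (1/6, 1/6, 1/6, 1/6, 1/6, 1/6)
C

For a discrete distribution over n outcomes, entropy is maximized by the uniform distribution.

Computing entropies:
H(A) = 1.6300 nats
H(B) = 1.1730 nats
H(C) = 1.7918 nats

The uniform distribution (where all probabilities equal 1/6) achieves the maximum entropy of log_e(6) = 1.7918 nats.

Distribution C has the highest entropy.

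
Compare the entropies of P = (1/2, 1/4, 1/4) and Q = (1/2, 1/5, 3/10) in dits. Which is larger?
P

Computing entropies in dits:
H(P) = 0.4515
H(Q) = 0.4472

Distribution P has higher entropy.

Intuition: The distribution closer to uniform (more spread out) has higher entropy.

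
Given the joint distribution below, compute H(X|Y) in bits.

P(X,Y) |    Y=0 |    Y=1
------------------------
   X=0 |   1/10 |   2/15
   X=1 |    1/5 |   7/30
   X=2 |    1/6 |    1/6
1.5389 bits

Using the chain rule: H(X|Y) = H(X,Y) - H(Y)

First, compute H(X,Y) = 2.5357 bits

Marginal P(Y) = (7/15, 8/15)
H(Y) = 0.9968 bits

H(X|Y) = H(X,Y) - H(Y) = 2.5357 - 0.9968 = 1.5389 bits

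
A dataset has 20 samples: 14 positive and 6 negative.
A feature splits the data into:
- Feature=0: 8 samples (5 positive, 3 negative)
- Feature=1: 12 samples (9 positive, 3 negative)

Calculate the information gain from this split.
0.0128 bits

Information Gain = H(Y) - H(Y|Feature)

Before split:
P(positive) = 14/20 = 0.7000
H(Y) = 0.8813 bits

After split:
Feature=0: H = 0.9544 bits (weight = 8/20)
Feature=1: H = 0.8113 bits (weight = 12/20)
H(Y|Feature) = (8/20)×0.9544 + (12/20)×0.8113 = 0.8685 bits

Information Gain = 0.8813 - 0.8685 = 0.0128 bits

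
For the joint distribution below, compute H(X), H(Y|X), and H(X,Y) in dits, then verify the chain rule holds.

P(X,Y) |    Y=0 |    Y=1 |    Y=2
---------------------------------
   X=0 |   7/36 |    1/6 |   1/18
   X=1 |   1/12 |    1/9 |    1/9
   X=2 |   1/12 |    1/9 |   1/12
H(X,Y) = 0.9256, H(X) = 0.4703, H(Y|X) = 0.4553 (all in dits)

Chain rule: H(X,Y) = H(X) + H(Y|X)

Left side — joint entropy directly:
H(X,Y) = -Σ p(x,y) log p(x,y) = 0.9256 dits

Right side — compute H(Y|X) from the conditional distributions:
P(X) = (5/12, 11/36, 5/18), so H(X) = 0.4703 dits
H(Y|X) = Σ_x P(X=x) · H(Y|X=x):
  P(Y|X=0) = (7/15, 2/5, 2/15), H(Y|X=0) = 0.4303, weight P(X=0) = 5/12
  P(Y|X=1) = (3/11, 4/11, 4/11), H(Y|X=1) = 0.4734, weight P(X=1) = 11/36
  P(Y|X=2) = (3/10, 2/5, 3/10), H(Y|X=2) = 0.4729, weight P(X=2) = 5/18
H(Y|X) = 0.4553 dits

H(X) + H(Y|X) = 0.4703 + 0.4553 = 0.9256 dits

Both sides equal 0.9256 dits. ✓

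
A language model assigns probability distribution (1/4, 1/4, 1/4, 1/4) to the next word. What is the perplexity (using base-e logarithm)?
4.0000

Perplexity is e^H (or exp(H) for natural log).

First, H = -Σ p log p = 1.3863 nats
Perplexity = e^1.3863 = 4.0000

Interpretation: The model's uncertainty is equivalent to choosing uniformly among 4.0 options.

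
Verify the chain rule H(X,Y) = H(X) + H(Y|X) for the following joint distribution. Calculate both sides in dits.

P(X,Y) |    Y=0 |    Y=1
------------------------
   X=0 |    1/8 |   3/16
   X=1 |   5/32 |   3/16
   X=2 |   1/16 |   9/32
H(X,Y) = 0.7417, H(X) = 0.4767, H(Y|X) = 0.2650 (all in dits)

Chain rule: H(X,Y) = H(X) + H(Y|X)

Left side — joint entropy directly:
H(X,Y) = -Σ p(x,y) log p(x,y) = 0.7417 dits

Right side — compute H(Y|X) from the conditional distributions:
P(X) = (5/16, 11/32, 11/32), so H(X) = 0.4767 dits
H(Y|X) = Σ_x P(X=x) · H(Y|X=x):
  P(Y|X=0) = (2/5, 3/5), H(Y|X=0) = 0.2923, weight P(X=0) = 5/16
  P(Y|X=1) = (5/11, 6/11), H(Y|X=1) = 0.2992, weight P(X=1) = 11/32
  P(Y|X=2) = (2/11, 9/11), H(Y|X=2) = 0.2059, weight P(X=2) = 11/32
H(Y|X) = 0.2650 dits

H(X) + H(Y|X) = 0.4767 + 0.2650 = 0.7417 dits

Both sides equal 0.7417 dits. ✓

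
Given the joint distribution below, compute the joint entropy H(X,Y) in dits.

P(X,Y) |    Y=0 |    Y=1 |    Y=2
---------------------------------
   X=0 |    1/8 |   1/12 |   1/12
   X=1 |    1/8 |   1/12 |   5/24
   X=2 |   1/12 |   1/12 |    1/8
0.9302 dits

Joint entropy is H(X,Y) = -Σ_{x,y} p(x,y) log p(x,y).

Summing over all non-zero entries:
H(X,Y) = -[1/8·log_10(1/8) + 1/12·log_10(1/12) + 1/12·log_10(1/12) + 1/8·log_10(1/8) + 1/12·log_10(1/12) + 5/24·log_10(5/24) + 1/12·log_10(1/12) + 1/12·log_10(1/12) + 1/8·log_10(1/8)]
H(X,Y) = 0.9302 dits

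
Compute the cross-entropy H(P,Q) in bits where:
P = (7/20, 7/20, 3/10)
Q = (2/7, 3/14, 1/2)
1.7104 bits

Cross-entropy: H(P,Q) = -Σ p(x) log q(x)

Alternatively: H(P,Q) = H(P) + D_KL(P||Q)
H(P) = 1.5813 bits
D_KL(P||Q) = 0.1291 bits

H(P,Q) = 1.5813 + 0.1291 = 1.7104 bits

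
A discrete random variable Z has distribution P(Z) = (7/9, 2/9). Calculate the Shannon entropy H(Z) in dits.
0.2300 dits

Shannon entropy is H(X) = -Σ p(x) log p(x).

For P = (7/9, 2/9):
H = -7/9 × log_10(7/9) -2/9 × log_10(2/9)
H = 0.2300 dits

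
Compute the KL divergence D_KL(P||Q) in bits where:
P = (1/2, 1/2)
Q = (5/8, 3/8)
0.0466 bits

KL divergence: D_KL(P||Q) = Σ p(x) log(p(x)/q(x))

Computing term by term:
  x=0: 1/2 × log_2[(1/2)/(5/8)] = 1/2 × -0.3219 = -0.1610
  x=1: 1/2 × log_2[(1/2)/(3/8)] = 1/2 × 0.4150 = 0.2075

D_KL(P||Q) = 0.0466 bits

Note: KL divergence is always non-negative and equals 0 iff P = Q.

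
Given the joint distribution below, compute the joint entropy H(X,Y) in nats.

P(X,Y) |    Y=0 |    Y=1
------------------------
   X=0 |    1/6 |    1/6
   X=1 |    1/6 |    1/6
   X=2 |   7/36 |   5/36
1.7871 nats

Joint entropy is H(X,Y) = -Σ_{x,y} p(x,y) log p(x,y).

Summing over all non-zero entries:
H(X,Y) = -[1/6·log_e(1/6) + 1/6·log_e(1/6) + 1/6·log_e(1/6) + 1/6·log_e(1/6) + 7/36·log_e(7/36) + 5/36·log_e(5/36)]
H(X,Y) = 1.7871 nats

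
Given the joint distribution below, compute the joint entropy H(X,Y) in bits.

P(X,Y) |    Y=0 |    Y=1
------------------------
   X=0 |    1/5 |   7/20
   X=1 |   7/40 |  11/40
1.9467 bits

Joint entropy is H(X,Y) = -Σ_{x,y} p(x,y) log p(x,y).

Summing over all non-zero entries:
H(X,Y) = -[1/5·log_2(1/5) + 7/20·log_2(7/20) + 7/40·log_2(7/40) + 11/40·log_2(11/40)]
H(X,Y) = 1.9467 bits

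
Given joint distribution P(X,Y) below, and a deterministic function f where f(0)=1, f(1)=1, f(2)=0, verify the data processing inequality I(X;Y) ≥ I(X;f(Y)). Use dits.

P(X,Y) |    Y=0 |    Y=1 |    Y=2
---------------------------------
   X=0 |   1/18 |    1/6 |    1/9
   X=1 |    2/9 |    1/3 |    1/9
I(X;Y) = 0.0110, I(X;f(Y)) = 0.0075, inequality holds: 0.0110 ≥ 0.0075

Data Processing Inequality: For any Markov chain X → Y → Z, we have I(X;Y) ≥ I(X;Z).

Here Z = f(Y) is a deterministic function of Y, forming X → Y → Z.

Original I(X;Y) = 0.0110 dits

After applying f:
P(X,Z) where Z=f(Y):
- P(X,Z=0) = P(X,Y=2)
- P(X,Z=1) = P(X,Y=0) + P(X,Y=1)

I(X;Z) = I(X;f(Y)) = 0.0075 dits

Verification: 0.0110 ≥ 0.0075 ✓

Information cannot be created by processing; the function f can only lose information about X.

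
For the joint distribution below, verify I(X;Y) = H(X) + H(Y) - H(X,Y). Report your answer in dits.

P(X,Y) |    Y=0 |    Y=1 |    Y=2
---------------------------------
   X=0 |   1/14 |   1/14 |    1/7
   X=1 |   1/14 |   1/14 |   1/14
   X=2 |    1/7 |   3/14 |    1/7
I(X;Y) = 0.0093 dits

Mutual information has multiple equivalent forms:
- I(X;Y) = H(X) - H(X|Y)
- I(X;Y) = H(Y) - H(Y|X)
- I(X;Y) = H(X) + H(Y) - H(X,Y)

Computing all quantities:
H(X) = 0.4493, H(Y) = 0.4748, H(X,Y) = 0.9149
H(X|Y) = 0.4400, H(Y|X) = 0.4656

Verification:
H(X) - H(X|Y) = 0.4493 - 0.4400 = 0.0093
H(Y) - H(Y|X) = 0.4748 - 0.4656 = 0.0093
H(X) + H(Y) - H(X,Y) = 0.4493 + 0.4748 - 0.9149 = 0.0093

All forms give I(X;Y) = 0.0093 dits. ✓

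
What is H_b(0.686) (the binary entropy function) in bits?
0.8977 bits

The binary entropy function is:
H(p) = -p log(p) - (1-p) log(1-p)

H(0.686) = -0.686 × log_2(0.686) - 0.314 × log_2(0.314)
H(0.686) = 0.8977 bits

Note: Binary entropy is maximized at p=0.5 (H=1 bit) and minimized at p=0 or p=1 (H=0).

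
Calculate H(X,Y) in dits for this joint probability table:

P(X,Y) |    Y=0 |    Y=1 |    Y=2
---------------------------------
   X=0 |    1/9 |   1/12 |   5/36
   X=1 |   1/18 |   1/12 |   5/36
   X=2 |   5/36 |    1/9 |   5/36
0.9380 dits

Joint entropy is H(X,Y) = -Σ_{x,y} p(x,y) log p(x,y).

Summing over all non-zero entries:
H(X,Y) = -[1/9·log_10(1/9) + 1/12·log_10(1/12) + 5/36·log_10(5/36) + 1/18·log_10(1/18) + 1/12·log_10(1/12) + 5/36·log_10(5/36) + 5/36·log_10(5/36) + 1/9·log_10(1/9) + 5/36·log_10(5/36)]
H(X,Y) = 0.9380 dits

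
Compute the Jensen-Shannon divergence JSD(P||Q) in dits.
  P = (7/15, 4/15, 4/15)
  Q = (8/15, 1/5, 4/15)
0.0015 dits

Jensen-Shannon divergence is:
JSD(P||Q) = 0.5 × D_KL(P||M) + 0.5 × D_KL(Q||M)
where M = 0.5 × (P + Q) is the mixture distribution.

M = 0.5 × (7/15, 4/15, 4/15) + 0.5 × (8/15, 1/5, 4/15) = (1/2, 7/30, 4/15)

D_KL(P||M) = 0.0015 dits
D_KL(Q||M) = 0.0016 dits

JSD(P||Q) = 0.5 × 0.0015 + 0.5 × 0.0016 = 0.0015 dits

Unlike KL divergence, JSD is symmetric and bounded: 0 ≤ JSD ≤ log(2).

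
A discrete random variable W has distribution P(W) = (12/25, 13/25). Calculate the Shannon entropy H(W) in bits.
0.9988 bits

Shannon entropy is H(X) = -Σ p(x) log p(x).

For P = (12/25, 13/25):
H = -12/25 × log_2(12/25) -13/25 × log_2(13/25)
H = 0.9988 bits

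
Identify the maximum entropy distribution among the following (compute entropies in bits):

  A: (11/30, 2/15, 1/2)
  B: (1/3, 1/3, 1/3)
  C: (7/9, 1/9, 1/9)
B

For a discrete distribution over n outcomes, entropy is maximized by the uniform distribution.

Computing entropies:
H(A) = 1.4183 bits
H(B) = 1.5850 bits
H(C) = 0.9864 bits

The uniform distribution (where all probabilities equal 1/3) achieves the maximum entropy of log_2(3) = 1.5850 bits.

Distribution B has the highest entropy.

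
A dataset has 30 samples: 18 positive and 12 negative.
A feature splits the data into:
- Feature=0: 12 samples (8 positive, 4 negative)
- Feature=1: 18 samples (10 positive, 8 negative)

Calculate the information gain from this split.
0.0090 bits

Information Gain = H(Y) - H(Y|Feature)

Before split:
P(positive) = 18/30 = 0.6000
H(Y) = 0.9710 bits

After split:
Feature=0: H = 0.9183 bits (weight = 12/30)
Feature=1: H = 0.9911 bits (weight = 18/30)
H(Y|Feature) = (12/30)×0.9183 + (18/30)×0.9911 = 0.9620 bits

Information Gain = 0.9710 - 0.9620 = 0.0090 bits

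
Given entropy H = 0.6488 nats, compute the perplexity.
1.9132

Perplexity is e^H (or exp(H) for natural log).

H = 0.6488 nats
Perplexity = e^0.6488 = 1.9132

Interpretation: The model's uncertainty is equivalent to choosing uniformly among 1.9 options.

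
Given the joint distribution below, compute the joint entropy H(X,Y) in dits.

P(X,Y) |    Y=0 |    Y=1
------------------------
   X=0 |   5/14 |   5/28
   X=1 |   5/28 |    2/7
0.5824 dits

Joint entropy is H(X,Y) = -Σ_{x,y} p(x,y) log p(x,y).

Summing over all non-zero entries:
H(X,Y) = -[5/14·log_10(5/14) + 5/28·log_10(5/28) + 5/28·log_10(5/28) + 2/7·log_10(2/7)]
H(X,Y) = 0.5824 dits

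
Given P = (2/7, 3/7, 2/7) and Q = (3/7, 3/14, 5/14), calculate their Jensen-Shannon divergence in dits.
0.0119 dits

Jensen-Shannon divergence is:
JSD(P||Q) = 0.5 × D_KL(P||M) + 0.5 × D_KL(Q||M)
where M = 0.5 × (P + Q) is the mixture distribution.

M = 0.5 × (2/7, 3/7, 2/7) + 0.5 × (3/7, 3/14, 5/14) = (5/14, 9/28, 9/28)

D_KL(P||M) = 0.0112 dits
D_KL(Q||M) = 0.0125 dits

JSD(P||Q) = 0.5 × 0.0112 + 0.5 × 0.0125 = 0.0119 dits

Unlike KL divergence, JSD is symmetric and bounded: 0 ≤ JSD ≤ log(2).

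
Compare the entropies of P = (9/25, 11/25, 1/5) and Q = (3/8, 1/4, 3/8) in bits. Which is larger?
Q

Computing entropies in bits:
H(P) = 1.5161
H(Q) = 1.5613

Distribution Q has higher entropy.

Intuition: The distribution closer to uniform (more spread out) has higher entropy.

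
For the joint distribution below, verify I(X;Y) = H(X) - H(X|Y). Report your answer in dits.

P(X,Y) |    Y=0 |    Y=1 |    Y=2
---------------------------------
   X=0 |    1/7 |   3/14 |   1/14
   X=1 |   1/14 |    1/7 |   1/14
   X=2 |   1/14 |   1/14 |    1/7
I(X;Y) = 0.0223 dits

Mutual information has multiple equivalent forms:
- I(X;Y) = H(X) - H(X|Y)
- I(X;Y) = H(Y) - H(Y|X)
- I(X;Y) = H(X) + H(Y) - H(X,Y)

Computing all quantities:
H(X) = 0.4686, H(Y) = 0.4686, H(X,Y) = 0.9149
H(X|Y) = 0.4463, H(Y|X) = 0.4463

Verification:
H(X) - H(X|Y) = 0.4686 - 0.4463 = 0.0223
H(Y) - H(Y|X) = 0.4686 - 0.4463 = 0.0223
H(X) + H(Y) - H(X,Y) = 0.4686 + 0.4686 - 0.9149 = 0.0223

All forms give I(X;Y) = 0.0223 dits. ✓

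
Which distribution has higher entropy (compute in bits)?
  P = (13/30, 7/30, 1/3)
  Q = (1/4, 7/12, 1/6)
P

Computing entropies in bits:
H(P) = 1.5410
H(Q) = 1.3844

Distribution P has higher entropy.

Intuition: The distribution closer to uniform (more spread out) has higher entropy.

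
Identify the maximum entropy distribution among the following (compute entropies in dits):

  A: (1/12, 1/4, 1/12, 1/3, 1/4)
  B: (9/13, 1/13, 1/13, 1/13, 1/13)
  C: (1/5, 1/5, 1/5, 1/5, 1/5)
C

For a discrete distribution over n outcomes, entropy is maximized by the uniform distribution.

Computing entropies:
H(A) = 0.6399 dits
H(B) = 0.4533 dits
H(C) = 0.6990 dits

The uniform distribution (where all probabilities equal 1/5) achieves the maximum entropy of log_10(5) = 0.6990 dits.

Distribution C has the highest entropy.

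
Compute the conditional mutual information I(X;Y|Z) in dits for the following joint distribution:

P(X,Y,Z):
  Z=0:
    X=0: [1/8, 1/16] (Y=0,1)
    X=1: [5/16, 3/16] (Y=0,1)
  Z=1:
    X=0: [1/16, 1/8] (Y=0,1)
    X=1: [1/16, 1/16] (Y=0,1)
0.0021 dits

Conditional mutual information: I(X;Y|Z) = H(X|Z) + H(Y|Z) - H(X,Y|Z)

H(Z) = 0.2697
H(X,Z) = 0.5360 → H(X|Z) = 0.2663
H(Y,Z) = 0.5568 → H(Y|Z) = 0.2871
H(X,Y,Z) = 0.8210 → H(X,Y|Z) = 0.5512

I(X;Y|Z) = 0.2663 + 0.2871 - 0.5512 = 0.0021 dits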